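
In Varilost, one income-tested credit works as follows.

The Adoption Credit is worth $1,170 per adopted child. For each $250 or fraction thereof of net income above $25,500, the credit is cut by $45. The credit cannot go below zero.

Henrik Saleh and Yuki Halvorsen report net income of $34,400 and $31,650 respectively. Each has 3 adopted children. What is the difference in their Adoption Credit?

$495

Henrik ($34,400): Adoption Credit: base = 3 × $1,170 = $3,510. income exceeds $25,500 by $8,900, which is 36 full-or-partial $250 increments; reduction = 36 × $45 = $1,620, leaving $1,890.
Yuki ($31,650): Adoption Credit: base = 3 × $1,170 = $3,510. income exceeds $25,500 by $6,150, which is 25 full-or-partial $250 increments; reduction = 25 × $45 = $1,125, leaving $2,385.
Difference: |$1,890 − $2,385| = $495.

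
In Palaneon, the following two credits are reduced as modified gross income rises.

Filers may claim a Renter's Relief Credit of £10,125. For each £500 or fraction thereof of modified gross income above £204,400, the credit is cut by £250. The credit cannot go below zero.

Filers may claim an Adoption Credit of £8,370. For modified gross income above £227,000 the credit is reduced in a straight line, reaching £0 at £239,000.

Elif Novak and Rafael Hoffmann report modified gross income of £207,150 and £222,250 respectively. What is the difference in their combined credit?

£7,500

Elif (£207,150): Renter's Relief Credit: income exceeds £204,400 by £2,750, which is 6 full-or-partial £500 increments; reduction = 6 × £250 = £1,500, leaving £8,625. Adoption Credit: £207,150 is at or below the £227,000 threshold, so the full £8,370 applies. total £8,625 + £8,370 = £16,995
Rafael (£222,250): Renter's Relief Credit: income exceeds £204,400 by £17,850, which is 36 full-or-partial £500 increments; reduction = 36 × £250 = £9,000, leaving £1,125. Adoption Credit: £222,250 is at or below the £227,000 threshold, so the full £8,370 applies. total £1,125 + £8,370 = £9,495
Difference: |£16,995 − £9,495| = £7,500.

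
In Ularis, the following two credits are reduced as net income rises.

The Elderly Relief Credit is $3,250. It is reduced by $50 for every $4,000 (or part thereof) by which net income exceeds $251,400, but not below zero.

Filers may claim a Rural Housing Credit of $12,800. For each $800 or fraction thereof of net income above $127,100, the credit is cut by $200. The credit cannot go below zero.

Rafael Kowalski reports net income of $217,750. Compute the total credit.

$3,250

Elderly Relief Credit: $217,750 is at or below the $251,400 threshold, so the full $3,250 applies.
Rural Housing Credit: income exceeds $127,100 by $90,650 → 114 increments × $200 = $22,800 ≥ base, so the credit is $0.
Total: $3,250 + $0 = $3,250.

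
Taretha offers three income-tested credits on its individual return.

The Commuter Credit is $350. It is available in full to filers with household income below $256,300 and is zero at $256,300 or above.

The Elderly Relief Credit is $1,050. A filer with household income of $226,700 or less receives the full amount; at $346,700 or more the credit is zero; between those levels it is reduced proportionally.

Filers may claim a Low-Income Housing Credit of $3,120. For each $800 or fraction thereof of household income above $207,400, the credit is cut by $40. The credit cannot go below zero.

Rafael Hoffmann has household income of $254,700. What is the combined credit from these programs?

$1,875

Commuter Credit: $254,700 is below the $256,300 cutoff, so the full $350 applies.
Elderly Relief Credit: $254,700 is $28,000 into a $120,000 phase-out range, leaving 92,000/120,000 of the credit: $1,050 × 92,000/120,000 = $805.
Low-Income Housing Credit: income exceeds $207,400 by $47,300, which is 60 full-or-partial $800 increments; reduction = 60 × $40 = $2,400, leaving $720.
Total: $350 + $805 + $720 = $1,875.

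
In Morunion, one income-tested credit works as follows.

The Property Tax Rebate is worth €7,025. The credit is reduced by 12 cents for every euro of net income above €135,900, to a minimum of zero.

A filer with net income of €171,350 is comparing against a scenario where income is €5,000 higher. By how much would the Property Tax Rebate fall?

At €171,350 — 12% of the €35,450 excess over €135,900 is €4,254; credit = €7,025 − €4,254 = €2,771.
At €176,350 — 12% of the €40,450 excess over €135,900 is €4,854; credit = €7,025 − €4,854 = €2,171.
Lost: €2,771 − €2,171 = €600.

€600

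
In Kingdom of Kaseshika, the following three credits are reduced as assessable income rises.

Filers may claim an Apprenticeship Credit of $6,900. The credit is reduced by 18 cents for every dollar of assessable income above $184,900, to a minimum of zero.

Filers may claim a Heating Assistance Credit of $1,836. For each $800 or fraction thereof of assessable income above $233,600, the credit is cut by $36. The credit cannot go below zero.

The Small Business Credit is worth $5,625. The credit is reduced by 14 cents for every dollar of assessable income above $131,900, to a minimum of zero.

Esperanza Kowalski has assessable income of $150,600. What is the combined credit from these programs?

$11,743

Apprenticeship Credit: $150,600 is at or below the $184,900 threshold, so the full $6,900 applies.
Heating Assistance Credit: $150,600 is at or below the $233,600 threshold, so the full $1,836 applies.
Small Business Credit: 14% of the $18,700 excess over $131,900 is $2,618; credit = $5,625 − $2,618 = $3,007.
Total: $6,900 + $1,836 + $3,007 = $11,743.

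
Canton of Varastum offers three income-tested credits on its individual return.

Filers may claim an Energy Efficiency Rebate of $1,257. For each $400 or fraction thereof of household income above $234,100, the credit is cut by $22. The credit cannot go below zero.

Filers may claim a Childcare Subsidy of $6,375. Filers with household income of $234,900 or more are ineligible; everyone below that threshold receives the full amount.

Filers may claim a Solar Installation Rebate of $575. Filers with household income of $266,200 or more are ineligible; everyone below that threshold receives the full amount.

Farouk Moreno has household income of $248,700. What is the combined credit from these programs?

$1,018

Energy Efficiency Rebate: income exceeds $234,100 by $14,600, which is 37 full-or-partial $400 increments; reduction = 37 × $22 = $814, leaving $443.
Childcare Subsidy: $248,700 meets or exceeds the $234,900 cutoff, so the credit is $0.
Solar Installation Rebate: $248,700 is below the $266,200 cutoff, so the full $575 applies.
Total: $443 + $0 + $575 = $1,018.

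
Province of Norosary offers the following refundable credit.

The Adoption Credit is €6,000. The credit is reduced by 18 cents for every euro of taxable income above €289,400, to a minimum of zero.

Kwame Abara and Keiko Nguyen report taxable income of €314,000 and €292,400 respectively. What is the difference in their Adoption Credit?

€3,888

Kwame (€314,000): Adoption Credit: 18% of the €24,600 excess over €289,400 is €4,428; credit = €6,000 − €4,428 = €1,572.
Keiko (€292,400): Adoption Credit: 18% of the €3,000 excess over €289,400 is €540; credit = €6,000 − €540 = €5,460.
Difference: |€1,572 − €5,460| = €3,888.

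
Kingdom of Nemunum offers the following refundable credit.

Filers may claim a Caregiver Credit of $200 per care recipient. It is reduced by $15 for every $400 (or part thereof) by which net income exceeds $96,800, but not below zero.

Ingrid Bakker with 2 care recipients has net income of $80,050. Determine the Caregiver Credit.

Caregiver Credit: base = 2 × $200 = $400. $80,050 is at or below the $96,800 threshold, so the full $400 applies.

$400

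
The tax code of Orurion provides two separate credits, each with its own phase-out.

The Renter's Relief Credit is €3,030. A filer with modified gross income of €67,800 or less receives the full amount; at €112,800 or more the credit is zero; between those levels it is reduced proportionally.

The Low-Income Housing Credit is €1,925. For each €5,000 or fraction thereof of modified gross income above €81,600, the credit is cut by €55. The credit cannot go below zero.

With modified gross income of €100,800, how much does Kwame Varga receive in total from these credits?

Renter's Relief Credit: €100,800 is €33,000 into a €45,000 phase-out range, leaving 12,000/45,000 of the credit: €3,030 × 12,000/45,000 = €808.
Low-Income Housing Credit: income exceeds €81,600 by €19,200, which is 4 full-or-partial €5,000 increments; reduction = 4 × €55 = €220, leaving €1,705.
Total: €808 + €1,705 = €2,513.

€2,513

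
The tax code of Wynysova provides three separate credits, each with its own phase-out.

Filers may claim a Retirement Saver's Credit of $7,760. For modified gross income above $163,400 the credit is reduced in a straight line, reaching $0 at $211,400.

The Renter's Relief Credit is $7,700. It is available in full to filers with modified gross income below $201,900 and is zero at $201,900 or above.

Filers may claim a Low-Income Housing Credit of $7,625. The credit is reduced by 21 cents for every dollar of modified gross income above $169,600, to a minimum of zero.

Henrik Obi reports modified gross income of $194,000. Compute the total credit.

$13,014

Retirement Saver's Credit: $194,000 is $30,600 into a $48,000 phase-out range, leaving 17,400/48,000 of the credit: $7,760 × 17,400/48,000 = $2,813.
Renter's Relief Credit: $194,000 is below the $201,900 cutoff, so the full $7,700 applies.
Low-Income Housing Credit: 21% of the $24,400 excess over $169,600 is $5,124; credit = $7,625 − $5,124 = $2,501.
Total: $2,813 + $7,700 + $2,501 = $13,014.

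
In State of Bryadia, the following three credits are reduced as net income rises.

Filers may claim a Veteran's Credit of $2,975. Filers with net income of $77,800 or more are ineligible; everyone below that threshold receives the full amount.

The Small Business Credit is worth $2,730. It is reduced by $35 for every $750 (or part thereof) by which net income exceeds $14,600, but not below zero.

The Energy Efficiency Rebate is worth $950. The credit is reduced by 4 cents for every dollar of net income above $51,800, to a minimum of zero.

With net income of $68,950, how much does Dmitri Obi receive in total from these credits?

Veteran's Credit: $68,950 is below the $77,800 cutoff, so the full $2,975 applies.
Small Business Credit: income exceeds $14,600 by $54,350, which is 73 full-or-partial $750 increments; reduction = 73 × $35 = $2,555, leaving $175.
Energy Efficiency Rebate: 4% of the $17,150 excess over $51,800 is $686; credit = $950 − $686 = $264.
Total: $2,975 + $175 + $264 = $3,414.

$3,414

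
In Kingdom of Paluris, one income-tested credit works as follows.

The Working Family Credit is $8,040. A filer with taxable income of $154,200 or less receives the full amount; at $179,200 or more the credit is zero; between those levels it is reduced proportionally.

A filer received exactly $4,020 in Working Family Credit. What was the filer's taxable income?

$166,700

$4,020 is 4,020/8,040 of the full $8,040, so 4,020/8,040 of the $25,000 range has been used: income = $154,200 + $25,000 × 4,020/8,040 = $166,700.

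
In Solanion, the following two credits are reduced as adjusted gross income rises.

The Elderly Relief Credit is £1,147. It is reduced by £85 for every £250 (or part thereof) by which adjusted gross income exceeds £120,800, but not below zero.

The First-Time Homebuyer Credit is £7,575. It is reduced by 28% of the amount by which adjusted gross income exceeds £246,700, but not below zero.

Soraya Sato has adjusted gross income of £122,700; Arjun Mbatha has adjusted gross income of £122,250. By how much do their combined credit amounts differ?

Soraya (£122,700): Elderly Relief Credit: income exceeds £120,800 by £1,900, which is 8 full-or-partial £250 increments; reduction = 8 × £85 = £680, leaving £467. First-Time Homebuyer Credit: £122,700 is at or below the £246,700 threshold, so the full £7,575 applies. total £467 + £7,575 = £8,042
Arjun (£122,250): Elderly Relief Credit: income exceeds £120,800 by £1,450, which is 6 full-or-partial £250 increments; reduction = 6 × £85 = £510, leaving £637. First-Time Homebuyer Credit: £122,250 is at or below the £246,700 threshold, so the full £7,575 applies. total £637 + £7,575 = £8,212
Difference: |£8,042 − £8,212| = £170.

£170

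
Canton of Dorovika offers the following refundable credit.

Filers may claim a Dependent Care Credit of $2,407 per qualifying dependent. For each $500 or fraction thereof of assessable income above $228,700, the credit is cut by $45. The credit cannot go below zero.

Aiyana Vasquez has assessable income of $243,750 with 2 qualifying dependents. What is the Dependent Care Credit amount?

$3,419

Dependent Care Credit: base = 2 × $2,407 = $4,814. income exceeds $228,700 by $15,050, which is 31 full-or-partial $500 increments; reduction = 31 × $45 = $1,395, leaving $3,419.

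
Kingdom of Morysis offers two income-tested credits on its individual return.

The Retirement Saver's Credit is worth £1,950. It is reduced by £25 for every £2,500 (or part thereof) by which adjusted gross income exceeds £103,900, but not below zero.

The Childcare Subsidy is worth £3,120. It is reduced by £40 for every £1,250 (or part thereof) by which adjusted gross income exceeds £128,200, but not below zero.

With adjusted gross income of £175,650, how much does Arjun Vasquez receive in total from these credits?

Retirement Saver's Credit: income exceeds £103,900 by £71,750, which is 29 full-or-partial £2,500 increments; reduction = 29 × £25 = £725, leaving £1,225.
Childcare Subsidy: income exceeds £128,200 by £47,450, which is 38 full-or-partial £1,250 increments; reduction = 38 × £40 = £1,520, leaving £1,600.
Total: £1,225 + £1,600 = £2,825.

£2,825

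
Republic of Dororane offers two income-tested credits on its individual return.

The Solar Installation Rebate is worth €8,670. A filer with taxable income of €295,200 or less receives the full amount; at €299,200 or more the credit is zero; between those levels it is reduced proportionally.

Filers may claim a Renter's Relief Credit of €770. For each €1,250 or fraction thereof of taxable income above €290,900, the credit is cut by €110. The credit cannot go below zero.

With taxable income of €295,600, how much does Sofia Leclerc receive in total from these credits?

€8,133

Solar Installation Rebate: €295,600 is €400 into a €4,000 phase-out range, leaving 3,600/4,000 of the credit: €8,670 × 3,600/4,000 = €7,803.
Renter's Relief Credit: income exceeds €290,900 by €4,700, which is 4 full-or-partial €1,250 increments; reduction = 4 × €110 = €440, leaving €330.
Total: €7,803 + €330 = €8,133.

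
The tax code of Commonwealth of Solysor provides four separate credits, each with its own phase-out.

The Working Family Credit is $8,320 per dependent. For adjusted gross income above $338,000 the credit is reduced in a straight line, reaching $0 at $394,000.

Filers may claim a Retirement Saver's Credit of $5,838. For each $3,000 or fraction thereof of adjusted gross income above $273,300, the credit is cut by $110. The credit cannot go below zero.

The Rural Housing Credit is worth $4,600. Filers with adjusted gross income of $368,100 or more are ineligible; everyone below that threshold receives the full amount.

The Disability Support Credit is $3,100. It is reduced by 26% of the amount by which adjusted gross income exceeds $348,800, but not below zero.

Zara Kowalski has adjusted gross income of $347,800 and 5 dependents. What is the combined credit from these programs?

Working Family Credit: base = 5 × $8,320 = $41,600. $347,800 is $9,800 into a $56,000 phase-out range, leaving 46,200/56,000 of the credit: $41,600 × 46,200/56,000 = $34,320.
Retirement Saver's Credit: income exceeds $273,300 by $74,500, which is 25 full-or-partial $3,000 increments; reduction = 25 × $110 = $2,750, leaving $3,088.
Rural Housing Credit: $347,800 is below the $368,100 cutoff, so the full $4,600 applies.
Disability Support Credit: $347,800 is at or below the $348,800 threshold, so the full $3,100 applies.
Total: $34,320 + $3,088 + $4,600 + $3,100 = $45,108.

$45,108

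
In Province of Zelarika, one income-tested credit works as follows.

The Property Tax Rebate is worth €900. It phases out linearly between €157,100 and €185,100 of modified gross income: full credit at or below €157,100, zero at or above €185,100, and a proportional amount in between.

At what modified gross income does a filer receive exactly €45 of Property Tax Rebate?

€45 is 45/900 of the full €900, so 855/900 of the €28,000 range has been used: income = €157,100 + €28,000 × 855/900 = €183,700.

€183,700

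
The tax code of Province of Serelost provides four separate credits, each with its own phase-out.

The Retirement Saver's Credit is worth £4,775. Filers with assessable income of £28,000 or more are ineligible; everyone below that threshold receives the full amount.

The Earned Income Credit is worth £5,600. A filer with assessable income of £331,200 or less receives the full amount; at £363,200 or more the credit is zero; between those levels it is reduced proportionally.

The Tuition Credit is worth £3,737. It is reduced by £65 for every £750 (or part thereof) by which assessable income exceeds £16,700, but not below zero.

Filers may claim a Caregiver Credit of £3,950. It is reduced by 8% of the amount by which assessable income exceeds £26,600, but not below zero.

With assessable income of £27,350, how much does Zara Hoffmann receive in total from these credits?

Retirement Saver's Credit: £27,350 is below the £28,000 cutoff, so the full £4,775 applies.
Earned Income Credit: £27,350 is at or below the £331,200 threshold, so the full £5,600 applies.
Tuition Credit: income exceeds £16,700 by £10,650, which is 15 full-or-partial £750 increments; reduction = 15 × £65 = £975, leaving £2,762.
Caregiver Credit: 8% of the £750 excess over £26,600 is £60; credit = £3,950 − £60 = £3,890.
Total: £4,775 + £5,600 + £2,762 + £3,890 = £17,027.

£17,027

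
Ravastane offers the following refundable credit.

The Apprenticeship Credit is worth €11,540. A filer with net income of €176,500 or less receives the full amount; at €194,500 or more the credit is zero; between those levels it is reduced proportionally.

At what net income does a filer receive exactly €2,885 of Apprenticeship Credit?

€190,000

€2,885 is 2,885/11,540 of the full €11,540, so 8,655/11,540 of the €18,000 range has been used: income = €176,500 + €18,000 × 8,655/11,540 = €190,000.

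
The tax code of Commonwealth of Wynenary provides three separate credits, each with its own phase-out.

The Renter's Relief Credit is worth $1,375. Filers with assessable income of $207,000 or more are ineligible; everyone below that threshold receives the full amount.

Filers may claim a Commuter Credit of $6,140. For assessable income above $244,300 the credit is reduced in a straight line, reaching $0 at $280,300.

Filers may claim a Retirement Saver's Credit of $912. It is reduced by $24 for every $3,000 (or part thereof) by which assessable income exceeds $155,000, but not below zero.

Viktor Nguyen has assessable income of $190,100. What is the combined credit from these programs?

Renter's Relief Credit: $190,100 is below the $207,000 cutoff, so the full $1,375 applies.
Commuter Credit: $190,100 is at or below the $244,300 threshold, so the full $6,140 applies.
Retirement Saver's Credit: income exceeds $155,000 by $35,100, which is 12 full-or-partial $3,000 increments; reduction = 12 × $24 = $288, leaving $624.
Total: $1,375 + $6,140 + $624 = $8,139.

$8,139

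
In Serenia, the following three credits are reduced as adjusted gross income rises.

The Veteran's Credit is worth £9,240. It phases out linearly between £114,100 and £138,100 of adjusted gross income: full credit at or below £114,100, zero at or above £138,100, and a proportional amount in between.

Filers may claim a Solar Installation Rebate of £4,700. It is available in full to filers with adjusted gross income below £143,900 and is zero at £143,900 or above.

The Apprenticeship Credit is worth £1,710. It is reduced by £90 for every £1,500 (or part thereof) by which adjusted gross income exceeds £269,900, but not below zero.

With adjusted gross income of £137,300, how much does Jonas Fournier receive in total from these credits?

Veteran's Credit: £137,300 is £23,200 into a £24,000 phase-out range, leaving 800/24,000 of the credit: £9,240 × 800/24,000 = £308.
Solar Installation Rebate: £137,300 is below the £143,900 cutoff, so the full £4,700 applies.
Apprenticeship Credit: £137,300 is at or below the £269,900 threshold, so the full £1,710 applies.
Total: £308 + £4,700 + £1,710 = £6,718.

£6,718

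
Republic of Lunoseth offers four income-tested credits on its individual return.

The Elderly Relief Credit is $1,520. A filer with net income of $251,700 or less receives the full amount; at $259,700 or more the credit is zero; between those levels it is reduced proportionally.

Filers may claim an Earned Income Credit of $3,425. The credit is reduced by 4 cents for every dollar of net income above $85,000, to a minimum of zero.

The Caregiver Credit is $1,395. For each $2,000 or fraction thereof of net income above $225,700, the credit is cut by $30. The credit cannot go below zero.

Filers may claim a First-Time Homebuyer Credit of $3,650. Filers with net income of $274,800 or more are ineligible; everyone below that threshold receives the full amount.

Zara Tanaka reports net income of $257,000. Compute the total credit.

Elderly Relief Credit: $257,000 is $5,300 into a $8,000 phase-out range, leaving 2,700/8,000 of the credit: $1,520 × 2,700/8,000 = $513.
Earned Income Credit: 4% of the $172,000 excess over $85,000 is $6,880 ≥ base, so the credit is $0.
Caregiver Credit: income exceeds $225,700 by $31,300, which is 16 full-or-partial $2,000 increments; reduction = 16 × $30 = $480, leaving $915.
First-Time Homebuyer Credit: $257,000 is below the $274,800 cutoff, so the full $3,650 applies.
Total: $513 + $0 + $915 + $3,650 = $5,078.

$5,078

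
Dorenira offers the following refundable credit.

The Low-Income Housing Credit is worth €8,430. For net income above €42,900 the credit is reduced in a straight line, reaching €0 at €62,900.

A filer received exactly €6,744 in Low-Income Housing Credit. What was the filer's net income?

€6,744 is 6,744/8,430 of the full €8,430, so 1,686/8,430 of the €20,000 range has been used: income = €42,900 + €20,000 × 1,686/8,430 = €46,900.

€46,900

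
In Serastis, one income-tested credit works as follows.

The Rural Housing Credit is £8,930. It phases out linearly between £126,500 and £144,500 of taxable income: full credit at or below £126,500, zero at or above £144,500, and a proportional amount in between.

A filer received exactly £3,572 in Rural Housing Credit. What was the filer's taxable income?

£137,300

£3,572 is 3,572/8,930 of the full £8,930, so 5,358/8,930 of the £18,000 range has been used: income = £126,500 + £18,000 × 5,358/8,930 = £137,300.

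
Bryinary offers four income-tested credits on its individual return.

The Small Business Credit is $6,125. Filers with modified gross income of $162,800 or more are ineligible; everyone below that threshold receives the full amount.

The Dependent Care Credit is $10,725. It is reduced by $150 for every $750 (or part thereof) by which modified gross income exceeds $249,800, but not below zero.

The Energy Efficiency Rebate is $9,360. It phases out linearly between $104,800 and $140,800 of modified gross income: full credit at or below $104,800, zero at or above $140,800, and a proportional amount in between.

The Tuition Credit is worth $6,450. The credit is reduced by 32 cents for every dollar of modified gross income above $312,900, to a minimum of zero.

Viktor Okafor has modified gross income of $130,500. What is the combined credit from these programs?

$25,978

Small Business Credit: $130,500 is below the $162,800 cutoff, so the full $6,125 applies.
Dependent Care Credit: $130,500 is at or below the $249,800 threshold, so the full $10,725 applies.
Energy Efficiency Rebate: $130,500 is $25,700 into a $36,000 phase-out range, leaving 10,300/36,000 of the credit: $9,360 × 10,300/36,000 = $2,678.
Tuition Credit: $130,500 is at or below the $312,900 threshold, so the full $6,450 applies.
Total: $6,125 + $10,725 + $2,678 + $6,450 = $25,978.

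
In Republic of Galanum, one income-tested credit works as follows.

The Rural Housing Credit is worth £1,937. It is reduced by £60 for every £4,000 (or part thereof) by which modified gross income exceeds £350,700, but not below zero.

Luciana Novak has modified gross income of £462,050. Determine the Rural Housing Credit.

£257

Rural Housing Credit: income exceeds £350,700 by £111,350, which is 28 full-or-partial £4,000 increments; reduction = 28 × £60 = £1,680, leaving £257.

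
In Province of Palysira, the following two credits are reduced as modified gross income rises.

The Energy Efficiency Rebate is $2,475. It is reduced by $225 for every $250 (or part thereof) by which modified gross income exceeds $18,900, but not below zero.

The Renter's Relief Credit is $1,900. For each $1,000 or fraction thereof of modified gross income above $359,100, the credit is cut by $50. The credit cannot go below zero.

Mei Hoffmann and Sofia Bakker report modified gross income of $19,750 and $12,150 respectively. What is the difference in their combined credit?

$900

Mei ($19,750): Energy Efficiency Rebate: income exceeds $18,900 by $850, which is 4 full-or-partial $250 increments; reduction = 4 × $225 = $900, leaving $1,575. Renter's Relief Credit: $19,750 is at or below the $359,100 threshold, so the full $1,900 applies. total $1,575 + $1,900 = $3,475
Sofia ($12,150): Energy Efficiency Rebate: $12,150 is at or below the $18,900 threshold, so the full $2,475 applies. Renter's Relief Credit: $12,150 is at or below the $359,100 threshold, so the full $1,900 applies. total $2,475 + $1,900 = $4,375
Difference: |$3,475 − $4,375| = $900.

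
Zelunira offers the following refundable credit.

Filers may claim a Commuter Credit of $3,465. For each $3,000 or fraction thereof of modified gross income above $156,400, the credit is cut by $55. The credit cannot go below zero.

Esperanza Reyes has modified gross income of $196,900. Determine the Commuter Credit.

$2,695

Commuter Credit: income exceeds $156,400 by $40,500, which is 14 full-or-partial $3,000 increments; reduction = 14 × $55 = $770, leaving $2,695.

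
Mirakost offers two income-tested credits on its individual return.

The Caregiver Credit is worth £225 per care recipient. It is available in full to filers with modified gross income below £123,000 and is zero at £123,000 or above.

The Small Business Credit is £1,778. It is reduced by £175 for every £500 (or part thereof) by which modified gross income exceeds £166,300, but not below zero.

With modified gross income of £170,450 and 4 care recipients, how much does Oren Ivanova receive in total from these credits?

£203

Caregiver Credit: base = 4 × £225 = £900. £170,450 meets or exceeds the £123,000 cutoff, so the credit is £0.
Small Business Credit: income exceeds £166,300 by £4,150, which is 9 full-or-partial £500 increments; reduction = 9 × £175 = £1,575, leaving £203.
Total: £0 + £203 = £203.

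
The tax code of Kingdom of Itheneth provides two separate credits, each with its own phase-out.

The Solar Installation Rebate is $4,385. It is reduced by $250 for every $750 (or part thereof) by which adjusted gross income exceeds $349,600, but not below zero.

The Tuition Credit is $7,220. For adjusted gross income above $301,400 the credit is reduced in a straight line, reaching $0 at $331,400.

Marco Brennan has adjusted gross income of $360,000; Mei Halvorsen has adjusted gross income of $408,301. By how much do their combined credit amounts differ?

Marco ($360,000): Solar Installation Rebate: income exceeds $349,600 by $10,400, which is 14 full-or-partial $750 increments; reduction = 14 × $250 = $3,500, leaving $885. Tuition Credit: $360,000 is at or above $331,400, so the credit is $0. total $885 + $0 = $885
Mei ($408,301): Solar Installation Rebate: income exceeds $349,600 by $58,701 → 79 increments × $250 = $19,750 ≥ base, so the credit is $0. Tuition Credit: $408,301 is at or above $331,400, so the credit is $0. total $0 + $0 = $0
Difference: |$885 − $0| = $885.

$885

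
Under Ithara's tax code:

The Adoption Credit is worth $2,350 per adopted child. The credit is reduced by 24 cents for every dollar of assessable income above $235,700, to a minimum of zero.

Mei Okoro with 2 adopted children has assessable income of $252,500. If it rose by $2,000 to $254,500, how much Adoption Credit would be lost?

$480

At $252,500 — base = 2 × $2,350 = $4,700. 24% of the $16,800 excess over $235,700 is $4,032; credit = $4,700 − $4,032 = $668.
At $254,500 — base = 2 × $2,350 = $4,700. 24% of the $18,800 excess over $235,700 is $4,512; credit = $4,700 − $4,512 = $188.
Lost: $668 − $188 = $480.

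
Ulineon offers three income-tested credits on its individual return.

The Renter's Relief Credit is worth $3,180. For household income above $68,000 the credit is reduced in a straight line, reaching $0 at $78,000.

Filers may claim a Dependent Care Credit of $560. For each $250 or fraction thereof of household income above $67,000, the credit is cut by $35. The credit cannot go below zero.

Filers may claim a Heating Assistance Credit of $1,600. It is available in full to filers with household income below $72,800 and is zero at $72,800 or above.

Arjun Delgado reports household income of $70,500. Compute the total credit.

Renter's Relief Credit: $70,500 is $2,500 into a $10,000 phase-out range, leaving 7,500/10,000 of the credit: $3,180 × 7,500/10,000 = $2,385.
Dependent Care Credit: income exceeds $67,000 by $3,500, which is 14 full-or-partial $250 increments; reduction = 14 × $35 = $490, leaving $70.
Heating Assistance Credit: $70,500 is below the $72,800 cutoff, so the full $1,600 applies.
Total: $2,385 + $70 + $1,600 = $4,055.

$4,055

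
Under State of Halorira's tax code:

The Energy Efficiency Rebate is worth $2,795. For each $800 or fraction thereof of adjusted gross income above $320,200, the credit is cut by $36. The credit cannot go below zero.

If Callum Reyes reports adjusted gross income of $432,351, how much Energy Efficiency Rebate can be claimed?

$0

Energy Efficiency Rebate: income exceeds $320,200 by $112,151 → 141 increments × $36 = $5,076 ≥ base, so the credit is $0.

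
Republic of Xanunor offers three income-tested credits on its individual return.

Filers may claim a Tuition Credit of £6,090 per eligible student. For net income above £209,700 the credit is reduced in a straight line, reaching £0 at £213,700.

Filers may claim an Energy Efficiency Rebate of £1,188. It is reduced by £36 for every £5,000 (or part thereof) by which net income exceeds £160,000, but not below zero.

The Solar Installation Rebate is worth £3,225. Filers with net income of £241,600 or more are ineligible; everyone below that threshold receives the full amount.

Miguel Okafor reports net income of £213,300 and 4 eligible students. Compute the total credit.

£6,453

Tuition Credit: base = 4 × £6,090 = £24,360. £213,300 is £3,600 into a £4,000 phase-out range, leaving 400/4,000 of the credit: £24,360 × 400/4,000 = £2,436.
Energy Efficiency Rebate: income exceeds £160,000 by £53,300, which is 11 full-or-partial £5,000 increments; reduction = 11 × £36 = £396, leaving £792.
Solar Installation Rebate: £213,300 is below the £241,600 cutoff, so the full £3,225 applies.
Total: £2,436 + £792 + £3,225 = £6,453.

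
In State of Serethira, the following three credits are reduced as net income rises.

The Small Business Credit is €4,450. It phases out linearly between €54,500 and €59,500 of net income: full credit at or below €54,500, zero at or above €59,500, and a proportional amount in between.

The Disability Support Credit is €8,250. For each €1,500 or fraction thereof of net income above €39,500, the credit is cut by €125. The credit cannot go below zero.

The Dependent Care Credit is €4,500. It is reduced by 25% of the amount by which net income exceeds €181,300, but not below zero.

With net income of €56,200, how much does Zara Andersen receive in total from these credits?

€14,187

Small Business Credit: €56,200 is €1,700 into a €5,000 phase-out range, leaving 3,300/5,000 of the credit: €4,450 × 3,300/5,000 = €2,937.
Disability Support Credit: income exceeds €39,500 by €16,700, which is 12 full-or-partial €1,500 increments; reduction = 12 × €125 = €1,500, leaving €6,750.
Dependent Care Credit: €56,200 is at or below the €181,300 threshold, so the full €4,500 applies.
Total: €2,937 + €6,750 + €4,500 = €14,187.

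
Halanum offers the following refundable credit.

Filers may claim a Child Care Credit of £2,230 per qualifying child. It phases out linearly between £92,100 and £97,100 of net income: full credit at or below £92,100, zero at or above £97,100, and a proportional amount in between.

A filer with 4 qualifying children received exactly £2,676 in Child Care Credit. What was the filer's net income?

Full credit = 4 × £2,230 = £8,920.
£2,676 is 2,676/8,920 of the full £8,920, so 6,244/8,920 of the £5,000 range has been used: income = £92,100 + £5,000 × 6,244/8,920 = £95,600.

£95,600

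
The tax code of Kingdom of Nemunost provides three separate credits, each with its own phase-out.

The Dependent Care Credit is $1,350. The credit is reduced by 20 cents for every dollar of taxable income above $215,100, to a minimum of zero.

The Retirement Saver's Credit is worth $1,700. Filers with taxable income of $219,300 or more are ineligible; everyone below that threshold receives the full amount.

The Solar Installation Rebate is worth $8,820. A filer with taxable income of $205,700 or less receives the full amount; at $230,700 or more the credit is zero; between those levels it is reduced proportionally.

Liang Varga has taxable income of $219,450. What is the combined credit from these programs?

$4,449

Dependent Care Credit: 20% of the $4,350 excess over $215,100 is $870; credit = $1,350 − $870 = $480.
Retirement Saver's Credit: $219,450 meets or exceeds the $219,300 cutoff, so the credit is $0.
Solar Installation Rebate: $219,450 is $13,750 into a $25,000 phase-out range, leaving 11,250/25,000 of the credit: $8,820 × 11,250/25,000 = $3,969.
Total: $480 + $0 + $3,969 = $4,449.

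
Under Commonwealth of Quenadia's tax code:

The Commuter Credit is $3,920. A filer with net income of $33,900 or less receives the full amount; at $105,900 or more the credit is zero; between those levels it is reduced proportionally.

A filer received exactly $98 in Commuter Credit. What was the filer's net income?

$98 is 98/3,920 of the full $3,920, so 3,822/3,920 of the $72,000 range has been used: income = $33,900 + $72,000 × 3,822/3,920 = $104,100.

$104,100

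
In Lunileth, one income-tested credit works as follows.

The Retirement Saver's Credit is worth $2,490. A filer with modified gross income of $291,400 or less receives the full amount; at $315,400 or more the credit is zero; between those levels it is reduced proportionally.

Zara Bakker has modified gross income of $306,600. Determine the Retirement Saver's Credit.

$913

Retirement Saver's Credit: $306,600 is $15,200 into a $24,000 phase-out range, leaving 8,800/24,000 of the credit: $2,490 × 8,800/24,000 = $913.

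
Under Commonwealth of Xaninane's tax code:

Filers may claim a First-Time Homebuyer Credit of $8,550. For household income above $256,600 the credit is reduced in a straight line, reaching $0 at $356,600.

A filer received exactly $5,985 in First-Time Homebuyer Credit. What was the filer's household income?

$5,985 is 5,985/8,550 of the full $8,550, so 2,565/8,550 of the $100,000 range has been used: income = $256,600 + $100,000 × 2,565/8,550 = $286,600.

$286,600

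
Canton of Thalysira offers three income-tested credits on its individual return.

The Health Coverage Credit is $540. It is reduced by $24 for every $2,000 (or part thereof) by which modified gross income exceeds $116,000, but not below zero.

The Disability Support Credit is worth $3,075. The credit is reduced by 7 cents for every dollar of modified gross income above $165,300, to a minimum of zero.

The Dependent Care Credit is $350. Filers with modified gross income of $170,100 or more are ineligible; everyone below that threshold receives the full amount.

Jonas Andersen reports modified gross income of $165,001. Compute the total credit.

$3,425

Health Coverage Credit: income exceeds $116,000 by $49,001 → 25 increments × $24 = $600 ≥ base, so the credit is $0.
Disability Support Credit: $165,001 is at or below the $165,300 threshold, so the full $3,075 applies.
Dependent Care Credit: $165,001 is below the $170,100 cutoff, so the full $350 applies.
Total: $0 + $3,075 + $350 = $3,425.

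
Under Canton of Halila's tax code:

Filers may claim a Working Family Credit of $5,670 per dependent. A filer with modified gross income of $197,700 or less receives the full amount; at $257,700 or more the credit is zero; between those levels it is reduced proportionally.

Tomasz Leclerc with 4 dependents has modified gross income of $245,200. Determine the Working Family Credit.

$4,725

Working Family Credit: base = 4 × $5,670 = $22,680. $245,200 is $47,500 into a $60,000 phase-out range, leaving 12,500/60,000 of the credit: $22,680 × 12,500/60,000 = $4,725.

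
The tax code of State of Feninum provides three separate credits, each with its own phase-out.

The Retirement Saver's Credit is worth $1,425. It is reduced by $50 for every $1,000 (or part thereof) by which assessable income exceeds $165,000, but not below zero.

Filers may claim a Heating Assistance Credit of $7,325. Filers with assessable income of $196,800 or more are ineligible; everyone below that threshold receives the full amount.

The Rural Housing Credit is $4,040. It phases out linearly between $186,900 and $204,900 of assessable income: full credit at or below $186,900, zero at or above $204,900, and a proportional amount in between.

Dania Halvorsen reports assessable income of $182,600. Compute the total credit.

Retirement Saver's Credit: income exceeds $165,000 by $17,600, which is 18 full-or-partial $1,000 increments; reduction = 18 × $50 = $900, leaving $525.
Heating Assistance Credit: $182,600 is below the $196,800 cutoff, so the full $7,325 applies.
Rural Housing Credit: $182,600 is at or below the $186,900 threshold, so the full $4,040 applies.
Total: $525 + $7,325 + $4,040 = $11,890.

$11,890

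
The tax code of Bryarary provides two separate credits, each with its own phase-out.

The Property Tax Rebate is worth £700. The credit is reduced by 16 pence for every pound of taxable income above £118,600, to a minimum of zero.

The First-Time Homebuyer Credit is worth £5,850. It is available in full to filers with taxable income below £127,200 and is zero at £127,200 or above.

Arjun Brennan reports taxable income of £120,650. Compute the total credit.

£6,222

Property Tax Rebate: 16% of the £2,050 excess over £118,600 is £328; credit = £700 − £328 = £372.
First-Time Homebuyer Credit: £120,650 is below the £127,200 cutoff, so the full £5,850 applies.
Total: £372 + £5,850 = £6,222.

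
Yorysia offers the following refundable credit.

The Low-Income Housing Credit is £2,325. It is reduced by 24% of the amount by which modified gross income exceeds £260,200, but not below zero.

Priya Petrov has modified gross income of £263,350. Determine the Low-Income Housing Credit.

Low-Income Housing Credit: 24% of the £3,150 excess over £260,200 is £756; credit = £2,325 − £756 = £1,569.

£1,569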